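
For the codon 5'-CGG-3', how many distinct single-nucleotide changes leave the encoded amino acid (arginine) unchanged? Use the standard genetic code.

4

Position 1: AGG → 1 synonymous.
Position 2: none → 0 synonymous.
Position 3: CGU, CGC, CGA → 3 synonymous.
Total: 1 + 0 + 3 = 4.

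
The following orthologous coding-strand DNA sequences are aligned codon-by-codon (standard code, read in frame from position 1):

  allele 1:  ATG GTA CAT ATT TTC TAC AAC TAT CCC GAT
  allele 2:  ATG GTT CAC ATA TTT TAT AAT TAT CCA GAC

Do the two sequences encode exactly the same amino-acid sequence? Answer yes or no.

yes

Codon 1: ATG Met / ATG Met — identical.
Codon 2: GTA Val / GTT Val — synonymous.
Codon 3: CAT His / CAC His — synonymous.
Codon 4: ATT Ile / ATA Ile — synonymous.
Codon 5: TTC Phe / TTT Phe — synonymous.
Codon 6: TAC Tyr / TAT Tyr — synonymous.
Codon 7: AAC Asn / AAT Asn — synonymous.
Codon 8: TAT Tyr / TAT Tyr — identical.
Codon 9: CCC Pro / CCA Pro — synonymous.
Codon 10: GAT Asp / GAC Asp — synonymous.
Nonsynonymous differences: 0 → same protein.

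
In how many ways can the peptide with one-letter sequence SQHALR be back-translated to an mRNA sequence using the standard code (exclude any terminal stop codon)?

Ser: 6 codons.
Gln: 2 codons.
His: 2 codons.
Ala: 4 codons.
Leu: 6 codons.
Arg: 6 codons.
6 × 2 × 2 × 4 × 6 × 6 = 3456.

3456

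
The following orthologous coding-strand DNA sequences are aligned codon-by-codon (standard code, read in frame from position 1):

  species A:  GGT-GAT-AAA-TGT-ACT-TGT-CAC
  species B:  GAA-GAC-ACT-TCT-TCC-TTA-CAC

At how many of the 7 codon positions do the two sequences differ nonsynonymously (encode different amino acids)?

5

Codon 1: GGT Gly / GAA Glu — nonsynonymous.
Codon 2: GAT Asp / GAC Asp — synonymous.
Codon 3: AAA Lys / ACT Thr — nonsynonymous.
Codon 4: TGT Cys / TCT Ser — nonsynonymous.
Codon 5: ACT Thr / TCC Ser — nonsynonymous.
Codon 6: TGT Cys / TTA Leu — nonsynonymous.
Codon 7: CAC His / CAC His — identical.
Nonsynonymous differences: 5.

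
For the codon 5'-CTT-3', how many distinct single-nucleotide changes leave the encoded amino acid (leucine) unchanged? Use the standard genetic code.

Position 1: none → 0 synonymous.
Position 2: none → 0 synonymous.
Position 3: CTC, CTA, CTG → 3 synonymous.
Total: 0 + 0 + 3 = 3.

3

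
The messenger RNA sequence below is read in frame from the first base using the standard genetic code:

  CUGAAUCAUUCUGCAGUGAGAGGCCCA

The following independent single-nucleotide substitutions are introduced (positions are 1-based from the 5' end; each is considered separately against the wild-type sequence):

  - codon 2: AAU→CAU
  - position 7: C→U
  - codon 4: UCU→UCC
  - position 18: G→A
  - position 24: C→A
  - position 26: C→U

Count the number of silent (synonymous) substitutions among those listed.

3

Codon 2: AAU (Asn) → CAU (His) — missense.
Codon 3: CAU (His) → UAU (Tyr) — missense.
Codon 4: UCU (Ser) → UCC (Ser) — synonymous.
Codon 6: GUG (Val) → GUA (Val) — synonymous.
Codon 8: GGC (Gly) → GGA (Gly) — synonymous.
Codon 9: CCA (Pro) → CUA (Leu) — missense.
Synonymous: 3 of 6.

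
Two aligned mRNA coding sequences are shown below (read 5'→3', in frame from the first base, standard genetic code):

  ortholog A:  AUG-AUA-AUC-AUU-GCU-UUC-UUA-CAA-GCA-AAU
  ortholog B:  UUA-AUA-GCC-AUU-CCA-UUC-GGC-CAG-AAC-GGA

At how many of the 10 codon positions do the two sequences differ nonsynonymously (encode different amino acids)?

6

Codon 1: AUG Met / UUA Leu — nonsynonymous.
Codon 2: AUA Ile / AUA Ile — identical.
Codon 3: AUC Ile / GCC Ala — nonsynonymous.
Codon 4: AUU Ile / AUU Ile — identical.
Codon 5: GCU Ala / CCA Pro — nonsynonymous.
Codon 6: UUC Phe / UUC Phe — identical.
Codon 7: UUA Leu / GGC Gly — nonsynonymous.
Codon 8: CAA Gln / CAG Gln — synonymous.
Codon 9: GCA Ala / AAC Asn — nonsynonymous.
Codon 10: AAU Asn / GGA Gly — nonsynonymous.
Nonsynonymous differences: 6.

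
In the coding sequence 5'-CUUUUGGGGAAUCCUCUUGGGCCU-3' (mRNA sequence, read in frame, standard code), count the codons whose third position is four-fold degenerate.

6

Codon 1 CUU (Leu): third position 4-fold.
Codon 2 UUG (Leu): third position 2-fold.
Codon 3 GGG (Gly): third position 4-fold.
Codon 4 AAU (Asn): third position 2-fold.
Codon 5 CCU (Pro): third position 4-fold.
Codon 6 CUU (Leu): third position 4-fold.
Codon 7 GGG (Gly): third position 4-fold.
Codon 8 CCU (Pro): third position 4-fold.
Four-fold degenerate third positions: 6.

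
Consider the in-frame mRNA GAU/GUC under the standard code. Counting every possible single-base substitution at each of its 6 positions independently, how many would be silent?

4

Codon 1 (GAU, Asp): 1 synonymous substitution.
Codon 2 (GUC, Val): 3 synonymous substitutions.
Total: 1 + 3 = 4.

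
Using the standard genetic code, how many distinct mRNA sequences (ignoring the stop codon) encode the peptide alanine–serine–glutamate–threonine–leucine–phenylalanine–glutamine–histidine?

9216

Ala: 4 codons.
Ser: 6 codons.
Glu: 2 codons.
Thr: 4 codons.
Leu: 6 codons.
Phe: 2 codons.
Gln: 2 codons.
His: 2 codons.
4 × 6 × 2 × 4 × 6 × 2 × 2 × 2 = 9216.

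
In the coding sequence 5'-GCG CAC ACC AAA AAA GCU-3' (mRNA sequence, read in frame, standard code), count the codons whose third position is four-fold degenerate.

3

Codon 1 GCG (Ala): third position 4-fold.
Codon 2 CAC (His): third position 2-fold.
Codon 3 ACC (Thr): third position 4-fold.
Codon 4 AAA (Lys): third position 2-fold.
Codon 5 AAA (Lys): third position 2-fold.
Codon 6 GCU (Ala): third position 4-fold.
Four-fold degenerate third positions: 3.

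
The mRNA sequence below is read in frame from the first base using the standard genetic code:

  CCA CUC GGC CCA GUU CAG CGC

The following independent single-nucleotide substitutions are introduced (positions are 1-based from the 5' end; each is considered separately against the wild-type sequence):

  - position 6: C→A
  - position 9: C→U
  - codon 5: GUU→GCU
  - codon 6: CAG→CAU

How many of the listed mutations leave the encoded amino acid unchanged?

2

Codon 2: CUC (Leu) → CUA (Leu) — synonymous.
Codon 3: GGC (Gly) → GGU (Gly) — synonymous.
Codon 5: GUU (Val) → GCU (Ala) — missense.
Codon 6: CAG (Gln) → CAU (His) — missense.
Synonymous: 2 of 4.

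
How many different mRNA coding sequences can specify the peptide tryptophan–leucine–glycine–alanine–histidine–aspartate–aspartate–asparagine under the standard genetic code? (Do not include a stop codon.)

Trp: 1 codon.
Leu: 6 codons.
Gly: 4 codons.
Ala: 4 codons.
His: 2 codons.
Asp: 2 codons.
Asp: 2 codons.
Asn: 2 codons.
1 × 6 × 4 × 4 × 2 × 2 × 2 × 2 = 1536.

1536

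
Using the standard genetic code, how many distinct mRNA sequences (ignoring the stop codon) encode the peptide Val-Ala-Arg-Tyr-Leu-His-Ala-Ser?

Val: 4 codons.
Ala: 4 codons.
Arg: 6 codons.
Tyr: 2 codons.
Leu: 6 codons.
His: 2 codons.
Ala: 4 codons.
Ser: 6 codons.
4 × 4 × 6 × 2 × 6 × 2 × 4 × 6 = 55296.

55296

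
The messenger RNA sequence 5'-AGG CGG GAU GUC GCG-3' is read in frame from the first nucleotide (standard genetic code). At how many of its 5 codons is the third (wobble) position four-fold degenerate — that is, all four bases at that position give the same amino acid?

Codon 1 AGG (Arg): third position 2-fold.
Codon 2 CGG (Arg): third position 4-fold.
Codon 3 GAU (Asp): third position 2-fold.
Codon 4 GUC (Val): third position 4-fold.
Codon 5 GCG (Ala): third position 4-fold.
Four-fold degenerate third positions: 3.

3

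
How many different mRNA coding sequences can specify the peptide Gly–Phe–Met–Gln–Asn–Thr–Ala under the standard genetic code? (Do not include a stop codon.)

512

Gly: 4 codons.
Phe: 2 codons.
Met: 1 codon.
Gln: 2 codons.
Asn: 2 codons.
Thr: 4 codons.
Ala: 4 codons.
4 × 2 × 1 × 2 × 2 × 4 × 4 = 512.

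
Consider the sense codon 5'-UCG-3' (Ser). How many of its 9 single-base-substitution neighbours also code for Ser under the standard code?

3

Position 1: none → 0 synonymous.
Position 2: none → 0 synonymous.
Position 3: UCU, UCC, UCA → 3 synonymous.
Total: 0 + 0 + 3 = 3.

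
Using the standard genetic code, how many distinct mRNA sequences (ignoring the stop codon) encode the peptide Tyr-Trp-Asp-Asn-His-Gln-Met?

Tyr: 2 codons.
Trp: 1 codon.
Asp: 2 codons.
Asn: 2 codons.
His: 2 codons.
Gln: 2 codons.
Met: 1 codon.
2 × 1 × 2 × 2 × 2 × 2 × 1 = 32.

32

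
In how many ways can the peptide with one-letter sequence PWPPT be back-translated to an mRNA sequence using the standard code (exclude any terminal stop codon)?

256

Pro: 4 codons.
Trp: 1 codon.
Pro: 4 codons.
Pro: 4 codons.
Thr: 4 codons.
4 × 1 × 4 × 4 × 4 = 256.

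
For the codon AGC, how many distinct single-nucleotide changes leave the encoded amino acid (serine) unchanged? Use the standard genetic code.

Position 1: none → 0 synonymous.
Position 2: none → 0 synonymous.
Position 3: AGU → 1 synonymous.
Total: 0 + 0 + 1 = 1.

1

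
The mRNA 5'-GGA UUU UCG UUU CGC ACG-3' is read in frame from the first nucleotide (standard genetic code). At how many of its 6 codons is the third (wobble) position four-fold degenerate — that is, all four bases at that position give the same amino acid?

4

Codon 1 GGA (Gly): third position 4-fold.
Codon 2 UUU (Phe): third position 2-fold.
Codon 3 UCG (Ser): third position 4-fold.
Codon 4 UUU (Phe): third position 2-fold.
Codon 5 CGC (Arg): third position 4-fold.
Codon 6 ACG (Thr): third position 4-fold.
Four-fold degenerate third positions: 4.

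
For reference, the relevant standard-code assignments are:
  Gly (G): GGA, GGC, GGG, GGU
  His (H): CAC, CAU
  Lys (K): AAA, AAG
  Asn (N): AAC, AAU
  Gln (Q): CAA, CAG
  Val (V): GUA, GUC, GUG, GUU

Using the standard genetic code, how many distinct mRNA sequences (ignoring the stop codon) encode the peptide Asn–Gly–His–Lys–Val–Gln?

256

Asn: 2 codons.
Gly: 4 codons.
His: 2 codons.
Lys: 2 codons.
Val: 4 codons.
Gln: 2 codons.
2 × 4 × 2 × 2 × 4 × 2 = 256.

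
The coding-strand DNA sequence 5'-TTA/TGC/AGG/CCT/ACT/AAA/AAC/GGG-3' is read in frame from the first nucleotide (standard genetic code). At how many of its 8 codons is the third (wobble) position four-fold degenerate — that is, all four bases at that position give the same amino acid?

3

Codon 1 TTA (Leu): third position 2-fold.
Codon 2 TGC (Cys): third position 2-fold.
Codon 3 AGG (Arg): third position 2-fold.
Codon 4 CCT (Pro): third position 4-fold.
Codon 5 ACT (Thr): third position 4-fold.
Codon 6 AAA (Lys): third position 2-fold.
Codon 7 AAC (Asn): third position 2-fold.
Codon 8 GGG (Gly): third position 4-fold.
Four-fold degenerate third positions: 3.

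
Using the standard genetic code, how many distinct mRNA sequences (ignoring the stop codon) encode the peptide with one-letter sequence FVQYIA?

384

Phe: 2 codons.
Val: 4 codons.
Gln: 2 codons.
Tyr: 2 codons.
Ile: 3 codons.
Ala: 4 codons.
2 × 4 × 2 × 2 × 3 × 4 = 384.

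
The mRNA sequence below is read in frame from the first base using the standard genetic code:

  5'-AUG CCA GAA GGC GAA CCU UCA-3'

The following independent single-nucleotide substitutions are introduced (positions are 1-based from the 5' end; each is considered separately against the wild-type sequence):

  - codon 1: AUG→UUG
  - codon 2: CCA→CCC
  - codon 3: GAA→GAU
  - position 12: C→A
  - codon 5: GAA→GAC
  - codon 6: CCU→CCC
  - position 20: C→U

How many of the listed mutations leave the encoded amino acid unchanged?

3

Codon 1: AUG (Met) → UUG (Leu) — missense.
Codon 2: CCA (Pro) → CCC (Pro) — synonymous.
Codon 3: GAA (Glu) → GAU (Asp) — missense.
Codon 4: GGC (Gly) → GGA (Gly) — synonymous.
Codon 5: GAA (Glu) → GAC (Asp) — missense.
Codon 6: CCU (Pro) → CCC (Pro) — synonymous.
Codon 7: UCA (Ser) → UUA (Leu) — missense.
Synonymous: 3 of 7.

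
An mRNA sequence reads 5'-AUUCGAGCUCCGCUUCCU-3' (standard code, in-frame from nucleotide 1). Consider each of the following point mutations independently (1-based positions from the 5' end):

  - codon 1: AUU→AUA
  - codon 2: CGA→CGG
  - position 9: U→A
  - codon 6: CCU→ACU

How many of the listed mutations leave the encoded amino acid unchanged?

3

Codon 1: AUU (Ile) → AUA (Ile) — synonymous.
Codon 2: CGA (Arg) → CGG (Arg) — synonymous.
Codon 3: GCU (Ala) → GCA (Ala) — synonymous.
Codon 6: CCU (Pro) → ACU (Thr) — missense.
Synonymous: 3 of 4.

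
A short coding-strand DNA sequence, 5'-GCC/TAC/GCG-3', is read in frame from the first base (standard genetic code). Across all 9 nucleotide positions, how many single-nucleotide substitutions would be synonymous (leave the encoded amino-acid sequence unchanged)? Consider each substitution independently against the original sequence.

Codon 1 (GCC, Ala): 3 synonymous substitutions.
Codon 2 (TAC, Tyr): 1 synonymous substitution.
Codon 3 (GCG, Ala): 3 synonymous substitutions.
Total: 3 + 1 + 3 = 7.

7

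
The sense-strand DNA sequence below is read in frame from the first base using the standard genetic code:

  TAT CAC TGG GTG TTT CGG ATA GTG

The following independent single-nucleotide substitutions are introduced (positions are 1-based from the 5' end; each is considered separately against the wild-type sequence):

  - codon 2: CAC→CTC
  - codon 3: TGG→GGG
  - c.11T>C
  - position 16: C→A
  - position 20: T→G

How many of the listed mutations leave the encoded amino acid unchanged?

Codon 2: CAC (His) → CTC (Leu) — missense.
Codon 3: TGG (Trp) → GGG (Gly) — missense.
Codon 4: GTG (Val) → GCG (Ala) — missense.
Codon 6: CGG (Arg) → AGG (Arg) — synonymous.
Codon 7: ATA (Ile) → AGA (Arg) — missense.
Synonymous: 1 of 5.

1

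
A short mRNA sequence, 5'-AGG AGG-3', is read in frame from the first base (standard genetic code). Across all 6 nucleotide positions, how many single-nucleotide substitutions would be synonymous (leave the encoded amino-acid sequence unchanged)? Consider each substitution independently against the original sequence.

4

Codon 1 (AGG, Arg): 2 synonymous substitutions.
Codon 2 (AGG, Arg): 2 synonymous substitutions.
Total: 2 + 2 = 4.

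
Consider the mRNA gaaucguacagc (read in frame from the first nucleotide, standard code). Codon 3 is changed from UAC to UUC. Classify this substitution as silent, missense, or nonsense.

Position 8 falls in codon 3: UAC → Tyr.
After the substitution the codon is UUC → Phe.
Tyr ≠ Phe, so this is a missense mutation.

missense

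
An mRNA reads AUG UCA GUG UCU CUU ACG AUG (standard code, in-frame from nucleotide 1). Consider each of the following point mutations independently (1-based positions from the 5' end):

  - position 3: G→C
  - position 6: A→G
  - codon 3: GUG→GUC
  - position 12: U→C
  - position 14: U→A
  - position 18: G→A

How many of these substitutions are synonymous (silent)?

4

Codon 1: AUG (Met) → AUC (Ile) — missense.
Codon 2: UCA (Ser) → UCG (Ser) — synonymous.
Codon 3: GUG (Val) → GUC (Val) — synonymous.
Codon 4: UCU (Ser) → UCC (Ser) — synonymous.
Codon 5: CUU (Leu) → CAU (His) — missense.
Codon 6: ACG (Thr) → ACA (Thr) — synonymous.
Synonymous: 4 of 6.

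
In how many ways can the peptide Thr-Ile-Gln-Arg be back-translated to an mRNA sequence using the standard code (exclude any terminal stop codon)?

Thr: 4 codons.
Ile: 3 codons.
Gln: 2 codons.
Arg: 6 codons.
4 × 3 × 2 × 6 = 144.

144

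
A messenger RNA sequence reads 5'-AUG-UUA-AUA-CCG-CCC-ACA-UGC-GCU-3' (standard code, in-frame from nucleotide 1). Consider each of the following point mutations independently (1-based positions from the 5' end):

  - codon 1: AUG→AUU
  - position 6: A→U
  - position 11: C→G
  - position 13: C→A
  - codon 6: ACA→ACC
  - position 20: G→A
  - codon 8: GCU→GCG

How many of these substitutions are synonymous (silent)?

Codon 1: AUG (Met) → AUU (Ile) — missense.
Codon 2: UUA (Leu) → UUU (Phe) — missense.
Codon 4: CCG (Pro) → CGG (Arg) — missense.
Codon 5: CCC (Pro) → ACC (Thr) — missense.
Codon 6: ACA (Thr) → ACC (Thr) — synonymous.
Codon 7: UGC (Cys) → UAC (Tyr) — missense.
Codon 8: GCU (Ala) → GCG (Ala) — synonymous.
Synonymous: 2 of 7.

2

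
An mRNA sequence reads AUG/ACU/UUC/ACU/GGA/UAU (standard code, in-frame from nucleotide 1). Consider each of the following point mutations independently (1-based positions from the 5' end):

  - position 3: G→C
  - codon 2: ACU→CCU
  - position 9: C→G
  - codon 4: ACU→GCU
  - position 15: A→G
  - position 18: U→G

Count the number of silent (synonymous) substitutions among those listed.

1

Codon 1: AUG (Met) → AUC (Ile) — missense.
Codon 2: ACU (Thr) → CCU (Pro) — missense.
Codon 3: UUC (Phe) → UUG (Leu) — missense.
Codon 4: ACU (Thr) → GCU (Ala) — missense.
Codon 5: GGA (Gly) → GGG (Gly) — synonymous.
Codon 6: UAU (Tyr) → UAG (Stop) — nonsense.
Synonymous: 1 of 6.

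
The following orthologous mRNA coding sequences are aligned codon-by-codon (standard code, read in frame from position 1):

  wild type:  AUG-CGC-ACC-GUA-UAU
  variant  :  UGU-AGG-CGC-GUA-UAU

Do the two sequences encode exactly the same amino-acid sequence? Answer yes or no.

Codon 1: AUG Met / UGU Cys — nonsynonymous.
Codon 2: CGC Arg / AGG Arg — synonymous.
Codon 3: ACC Thr / CGC Arg — nonsynonymous.
Codon 4: GUA Val / GUA Val — identical.
Codon 5: UAU Tyr / UAU Tyr — identical.
Nonsynonymous differences: 2 → different protein.

no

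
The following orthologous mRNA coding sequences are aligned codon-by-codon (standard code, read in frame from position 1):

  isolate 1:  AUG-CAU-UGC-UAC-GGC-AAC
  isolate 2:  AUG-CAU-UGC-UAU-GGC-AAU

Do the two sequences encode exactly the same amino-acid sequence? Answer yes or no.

yes

Codon 1: AUG Met / AUG Met — identical.
Codon 2: CAU His / CAU His — identical.
Codon 3: UGC Cys / UGC Cys — identical.
Codon 4: UAC Tyr / UAU Tyr — synonymous.
Codon 5: GGC Gly / GGC Gly — identical.
Codon 6: AAC Asn / AAU Asn — synonymous.
Nonsynonymous differences: 0 → same protein.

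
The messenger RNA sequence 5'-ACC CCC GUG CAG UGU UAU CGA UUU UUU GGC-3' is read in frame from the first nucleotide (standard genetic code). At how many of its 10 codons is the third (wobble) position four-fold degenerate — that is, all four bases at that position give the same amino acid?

Codon 1 ACC (Thr): third position 4-fold.
Codon 2 CCC (Pro): third position 4-fold.
Codon 3 GUG (Val): third position 4-fold.
Codon 4 CAG (Gln): third position 2-fold.
Codon 5 UGU (Cys): third position 2-fold.
Codon 6 UAU (Tyr): third position 2-fold.
Codon 7 CGA (Arg): third position 4-fold.
Codon 8 UUU (Phe): third position 2-fold.
Codon 9 UUU (Phe): third position 2-fold.
Codon 10 GGC (Gly): third position 4-fold.
Four-fold degenerate third positions: 5.

5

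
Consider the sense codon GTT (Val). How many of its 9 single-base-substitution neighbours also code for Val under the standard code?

3

Position 1: none → 0 synonymous.
Position 2: none → 0 synonymous.
Position 3: GTC, GTA, GTG → 3 synonymous.
Total: 0 + 0 + 3 = 3.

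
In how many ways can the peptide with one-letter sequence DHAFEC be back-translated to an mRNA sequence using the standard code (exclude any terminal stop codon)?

128

Asp: 2 codons.
His: 2 codons.
Ala: 4 codons.
Phe: 2 codons.
Glu: 2 codons.
Cys: 2 codons.
2 × 2 × 4 × 2 × 2 × 2 = 128.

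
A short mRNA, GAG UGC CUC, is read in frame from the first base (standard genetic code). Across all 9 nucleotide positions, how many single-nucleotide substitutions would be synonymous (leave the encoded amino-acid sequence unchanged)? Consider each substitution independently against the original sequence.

Codon 1 (GAG, Glu): 1 synonymous substitution.
Codon 2 (UGC, Cys): 1 synonymous substitution.
Codon 3 (CUC, Leu): 3 synonymous substitutions.
Total: 1 + 1 + 3 = 5.

5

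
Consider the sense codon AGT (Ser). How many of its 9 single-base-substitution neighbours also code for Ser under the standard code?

1

Position 1: none → 0 synonymous.
Position 2: none → 0 synonymous.
Position 3: AGC → 1 synonymous.
Total: 0 + 0 + 1 = 1.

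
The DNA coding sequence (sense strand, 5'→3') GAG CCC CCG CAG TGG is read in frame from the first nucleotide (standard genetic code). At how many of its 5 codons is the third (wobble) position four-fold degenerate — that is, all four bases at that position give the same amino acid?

Codon 1 GAG (Glu): third position 2-fold.
Codon 2 CCC (Pro): third position 4-fold.
Codon 3 CCG (Pro): third position 4-fold.
Codon 4 CAG (Gln): third position 2-fold.
Codon 5 TGG (Trp): third position 1-fold.
Four-fold degenerate third positions: 2.

2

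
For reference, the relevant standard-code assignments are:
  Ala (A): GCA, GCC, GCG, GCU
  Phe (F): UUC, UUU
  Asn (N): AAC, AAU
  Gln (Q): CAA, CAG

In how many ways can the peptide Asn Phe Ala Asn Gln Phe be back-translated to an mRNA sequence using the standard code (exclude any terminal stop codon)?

Asn: 2 codons.
Phe: 2 codons.
Ala: 4 codons.
Asn: 2 codons.
Gln: 2 codons.
Phe: 2 codons.
2 × 2 × 4 × 2 × 2 × 2 = 128.

128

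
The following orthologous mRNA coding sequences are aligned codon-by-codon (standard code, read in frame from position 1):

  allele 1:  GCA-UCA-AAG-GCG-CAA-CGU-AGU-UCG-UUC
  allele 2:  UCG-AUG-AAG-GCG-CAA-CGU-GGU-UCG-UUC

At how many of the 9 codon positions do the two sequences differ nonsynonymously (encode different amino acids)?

Codon 1: GCA Ala / UCG Ser — nonsynonymous.
Codon 2: UCA Ser / AUG Met — nonsynonymous.
Codon 3: AAG Lys / AAG Lys — identical.
Codon 4: GCG Ala / GCG Ala — identical.
Codon 5: CAA Gln / CAA Gln — identical.
Codon 6: CGU Arg / CGU Arg — identical.
Codon 7: AGU Ser / GGU Gly — nonsynonymous.
Codon 8: UCG Ser / UCG Ser — identical.
Codon 9: UUC Phe / UUC Phe — identical.
Nonsynonymous differences: 3.

3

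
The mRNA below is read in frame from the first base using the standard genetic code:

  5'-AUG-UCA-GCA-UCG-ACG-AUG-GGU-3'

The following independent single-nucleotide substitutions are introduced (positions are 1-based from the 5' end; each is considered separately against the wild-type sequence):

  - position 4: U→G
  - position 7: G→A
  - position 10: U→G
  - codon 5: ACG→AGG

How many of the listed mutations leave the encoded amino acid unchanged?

Codon 2: UCA (Ser) → GCA (Ala) — missense.
Codon 3: GCA (Ala) → ACA (Thr) — missense.
Codon 4: UCG (Ser) → GCG (Ala) — missense.
Codon 5: ACG (Thr) → AGG (Arg) — missense.
Synonymous: 0 of 4.

0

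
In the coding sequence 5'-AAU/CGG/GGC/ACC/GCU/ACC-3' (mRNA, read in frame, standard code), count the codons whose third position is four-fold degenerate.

Codon 1 AAU (Asn): third position 2-fold.
Codon 2 CGG (Arg): third position 4-fold.
Codon 3 GGC (Gly): third position 4-fold.
Codon 4 ACC (Thr): third position 4-fold.
Codon 5 GCU (Ala): third position 4-fold.
Codon 6 ACC (Thr): third position 4-fold.
Four-fold degenerate third positions: 5.

5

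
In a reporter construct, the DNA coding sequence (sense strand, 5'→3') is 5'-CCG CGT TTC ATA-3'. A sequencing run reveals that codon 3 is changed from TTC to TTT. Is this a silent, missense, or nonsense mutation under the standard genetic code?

silent

Position 9 falls in codon 3: TTC → Phe.
After the substitution the codon is TTT → Phe.
Both encode Phe, so the change is synonymous.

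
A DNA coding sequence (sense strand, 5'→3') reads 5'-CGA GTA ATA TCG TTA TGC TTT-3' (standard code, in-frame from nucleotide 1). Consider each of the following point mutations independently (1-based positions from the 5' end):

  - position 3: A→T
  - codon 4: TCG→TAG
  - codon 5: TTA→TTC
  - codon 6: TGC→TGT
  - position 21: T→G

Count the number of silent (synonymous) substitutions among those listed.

2

Codon 1: CGA (Arg) → CGT (Arg) — synonymous.
Codon 4: TCG (Ser) → TAG (Stop) — nonsense.
Codon 5: TTA (Leu) → TTC (Phe) — missense.
Codon 6: TGC (Cys) → TGT (Cys) — synonymous.
Codon 7: TTT (Phe) → TTG (Leu) — missense.
Synonymous: 2 of 5.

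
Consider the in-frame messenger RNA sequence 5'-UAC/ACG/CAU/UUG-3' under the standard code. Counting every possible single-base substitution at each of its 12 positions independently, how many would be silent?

7

Codon 1 (UAC, Tyr): 1 synonymous substitution.
Codon 2 (ACG, Thr): 3 synonymous substitutions.
Codon 3 (CAU, His): 1 synonymous substitution.
Codon 4 (UUG, Leu): 2 synonymous substitutions.
Total: 1 + 3 + 1 + 2 = 7.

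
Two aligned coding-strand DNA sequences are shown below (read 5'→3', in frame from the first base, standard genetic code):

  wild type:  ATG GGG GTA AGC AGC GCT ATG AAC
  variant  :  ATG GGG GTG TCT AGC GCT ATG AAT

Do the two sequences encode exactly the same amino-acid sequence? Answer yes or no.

yes

Codon 1: ATG Met / ATG Met — identical.
Codon 2: GGG Gly / GGG Gly — identical.
Codon 3: GTA Val / GTG Val — synonymous.
Codon 4: AGC Ser / TCT Ser — synonymous.
Codon 5: AGC Ser / AGC Ser — identical.
Codon 6: GCT Ala / GCT Ala — identical.
Codon 7: ATG Met / ATG Met — identical.
Codon 8: AAC Asn / AAT Asn — synonymous.
Nonsynonymous differences: 0 → same protein.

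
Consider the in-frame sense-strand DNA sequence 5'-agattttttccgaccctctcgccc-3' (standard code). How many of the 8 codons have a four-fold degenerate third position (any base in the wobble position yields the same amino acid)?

5

Codon 1 AGA (Arg): third position 2-fold.
Codon 2 TTT (Phe): third position 2-fold.
Codon 3 TTT (Phe): third position 2-fold.
Codon 4 CCG (Pro): third position 4-fold.
Codon 5 ACC (Thr): third position 4-fold.
Codon 6 CTC (Leu): third position 4-fold.
Codon 7 TCG (Ser): third position 4-fold.
Codon 8 CCC (Pro): third position 4-fold.
Four-fold degenerate third positions: 5.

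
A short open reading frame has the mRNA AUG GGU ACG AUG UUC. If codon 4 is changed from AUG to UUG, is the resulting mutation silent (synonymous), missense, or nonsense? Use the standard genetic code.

missense

Position 10 falls in codon 4: AUG → Met.
After the substitution the codon is UUG → Leu.
Met ≠ Leu, so this is a missense mutation.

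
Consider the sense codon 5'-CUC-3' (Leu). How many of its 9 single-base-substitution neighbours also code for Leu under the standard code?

3

Position 1: none → 0 synonymous.
Position 2: none → 0 synonymous.
Position 3: CUU, CUA, CUG → 3 synonymous.
Total: 0 + 0 + 3 = 3.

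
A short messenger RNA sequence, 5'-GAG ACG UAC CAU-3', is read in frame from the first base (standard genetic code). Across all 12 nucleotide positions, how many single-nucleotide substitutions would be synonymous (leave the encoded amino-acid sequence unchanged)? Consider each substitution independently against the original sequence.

Codon 1 (GAG, Glu): 1 synonymous substitution.
Codon 2 (ACG, Thr): 3 synonymous substitutions.
Codon 3 (UAC, Tyr): 1 synonymous substitution.
Codon 4 (CAU, His): 1 synonymous substitution.
Total: 1 + 3 + 1 + 1 = 6.

6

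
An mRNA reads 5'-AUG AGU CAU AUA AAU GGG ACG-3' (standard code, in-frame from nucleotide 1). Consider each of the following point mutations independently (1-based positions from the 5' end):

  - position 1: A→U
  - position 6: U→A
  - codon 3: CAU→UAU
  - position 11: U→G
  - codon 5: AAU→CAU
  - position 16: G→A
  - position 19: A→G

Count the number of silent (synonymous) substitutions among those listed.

Codon 1: AUG (Met) → UUG (Leu) — missense.
Codon 2: AGU (Ser) → AGA (Arg) — missense.
Codon 3: CAU (His) → UAU (Tyr) — missense.
Codon 4: AUA (Ile) → AGA (Arg) — missense.
Codon 5: AAU (Asn) → CAU (His) — missense.
Codon 6: GGG (Gly) → AGG (Arg) — missense.
Codon 7: ACG (Thr) → GCG (Ala) — missense.
Synonymous: 0 of 7.

0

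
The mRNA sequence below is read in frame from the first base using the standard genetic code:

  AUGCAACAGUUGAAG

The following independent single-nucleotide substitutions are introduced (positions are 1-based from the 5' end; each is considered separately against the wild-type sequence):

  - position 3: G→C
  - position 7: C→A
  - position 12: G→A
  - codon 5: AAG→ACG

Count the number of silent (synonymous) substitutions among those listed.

1

Codon 1: AUG (Met) → AUC (Ile) — missense.
Codon 3: CAG (Gln) → AAG (Lys) — missense.
Codon 4: UUG (Leu) → UUA (Leu) — synonymous.
Codon 5: AAG (Lys) → ACG (Thr) — missense.
Synonymous: 1 of 4.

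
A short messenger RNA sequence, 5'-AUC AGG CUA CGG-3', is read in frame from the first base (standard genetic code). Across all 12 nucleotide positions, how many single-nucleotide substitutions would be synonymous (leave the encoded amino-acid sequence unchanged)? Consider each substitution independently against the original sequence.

Codon 1 (AUC, Ile): 2 synonymous substitutions.
Codon 2 (AGG, Arg): 2 synonymous substitutions.
Codon 3 (CUA, Leu): 4 synonymous substitutions.
Codon 4 (CGG, Arg): 4 synonymous substitutions.
Total: 2 + 2 + 4 + 4 = 12.

12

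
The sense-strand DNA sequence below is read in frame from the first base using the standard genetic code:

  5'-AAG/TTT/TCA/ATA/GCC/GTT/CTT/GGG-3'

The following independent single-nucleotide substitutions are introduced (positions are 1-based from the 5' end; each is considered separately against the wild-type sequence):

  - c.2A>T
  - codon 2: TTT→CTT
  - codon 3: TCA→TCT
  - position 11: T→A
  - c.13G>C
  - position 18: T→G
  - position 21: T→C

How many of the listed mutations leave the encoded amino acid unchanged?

Codon 1: AAG (Lys) → ATG (Met) — missense.
Codon 2: TTT (Phe) → CTT (Leu) — missense.
Codon 3: TCA (Ser) → TCT (Ser) — synonymous.
Codon 4: ATA (Ile) → AAA (Lys) — missense.
Codon 5: GCC (Ala) → CCC (Pro) — missense.
Codon 6: GTT (Val) → GTG (Val) — synonymous.
Codon 7: CTT (Leu) → CTC (Leu) — synonymous.
Synonymous: 3 of 7.

3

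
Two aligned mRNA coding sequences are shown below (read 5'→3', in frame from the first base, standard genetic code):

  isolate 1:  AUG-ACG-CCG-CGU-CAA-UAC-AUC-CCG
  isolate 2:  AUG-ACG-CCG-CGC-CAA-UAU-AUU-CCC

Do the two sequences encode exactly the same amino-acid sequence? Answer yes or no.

yes

Codon 1: AUG Met / AUG Met — identical.
Codon 2: ACG Thr / ACG Thr — identical.
Codon 3: CCG Pro / CCG Pro — identical.
Codon 4: CGU Arg / CGC Arg — synonymous.
Codon 5: CAA Gln / CAA Gln — identical.
Codon 6: UAC Tyr / UAU Tyr — synonymous.
Codon 7: AUC Ile / AUU Ile — synonymous.
Codon 8: CCG Pro / CCC Pro — synonymous.
Nonsynonymous differences: 0 → same protein.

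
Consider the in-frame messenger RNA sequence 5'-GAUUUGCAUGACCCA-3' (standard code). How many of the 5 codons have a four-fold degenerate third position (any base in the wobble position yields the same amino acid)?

1

Codon 1 GAU (Asp): third position 2-fold.
Codon 2 UUG (Leu): third position 2-fold.
Codon 3 CAU (His): third position 2-fold.
Codon 4 GAC (Asp): third position 2-fold.
Codon 5 CCA (Pro): third position 4-fold.
Four-fold degenerate third positions: 1.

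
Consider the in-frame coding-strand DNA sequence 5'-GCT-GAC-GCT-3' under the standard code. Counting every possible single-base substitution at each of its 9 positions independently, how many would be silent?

Codon 1 (GCT, Ala): 3 synonymous substitutions.
Codon 2 (GAC, Asp): 1 synonymous substitution.
Codon 3 (GCT, Ala): 3 synonymous substitutions.
Total: 3 + 1 + 3 = 7.

7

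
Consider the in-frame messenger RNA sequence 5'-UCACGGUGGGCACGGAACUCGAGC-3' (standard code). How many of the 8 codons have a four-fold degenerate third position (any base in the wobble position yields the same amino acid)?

Codon 1 UCA (Ser): third position 4-fold.
Codon 2 CGG (Arg): third position 4-fold.
Codon 3 UGG (Trp): third position 1-fold.
Codon 4 GCA (Ala): third position 4-fold.
Codon 5 CGG (Arg): third position 4-fold.
Codon 6 AAC (Asn): third position 2-fold.
Codon 7 UCG (Ser): third position 4-fold.
Codon 8 AGC (Ser): third position 2-fold.
Four-fold degenerate third positions: 5.

5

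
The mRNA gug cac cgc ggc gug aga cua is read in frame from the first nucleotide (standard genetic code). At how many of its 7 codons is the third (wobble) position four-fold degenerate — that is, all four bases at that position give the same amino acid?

5

Codon 1 GUG (Val): third position 4-fold.
Codon 2 CAC (His): third position 2-fold.
Codon 3 CGC (Arg): third position 4-fold.
Codon 4 GGC (Gly): third position 4-fold.
Codon 5 GUG (Val): third position 4-fold.
Codon 6 AGA (Arg): third position 2-fold.
Codon 7 CUA (Leu): third position 4-fold.
Four-fold degenerate third positions: 5.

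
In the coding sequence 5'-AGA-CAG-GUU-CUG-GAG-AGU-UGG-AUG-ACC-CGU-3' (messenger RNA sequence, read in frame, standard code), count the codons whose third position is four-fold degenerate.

Codon 1 AGA (Arg): third position 2-fold.
Codon 2 CAG (Gln): third position 2-fold.
Codon 3 GUU (Val): third position 4-fold.
Codon 4 CUG (Leu): third position 4-fold.
Codon 5 GAG (Glu): third position 2-fold.
Codon 6 AGU (Ser): third position 2-fold.
Codon 7 UGG (Trp): third position 1-fold.
Codon 8 AUG (Met): third position 1-fold.
Codon 9 ACC (Thr): third position 4-fold.
Codon 10 CGU (Arg): third position 4-fold.
Four-fold degenerate third positions: 4.

4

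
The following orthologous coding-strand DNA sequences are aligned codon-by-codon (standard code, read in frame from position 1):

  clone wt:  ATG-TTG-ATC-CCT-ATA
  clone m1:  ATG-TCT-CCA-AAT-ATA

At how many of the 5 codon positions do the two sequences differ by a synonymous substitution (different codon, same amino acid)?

0

Codon 1: ATG Met / ATG Met — identical.
Codon 2: TTG Leu / TCT Ser — nonsynonymous.
Codon 3: ATC Ile / CCA Pro — nonsynonymous.
Codon 4: CCT Pro / AAT Asn — nonsynonymous.
Codon 5: ATA Ile / ATA Ile — identical.
Synonymous differences: 0.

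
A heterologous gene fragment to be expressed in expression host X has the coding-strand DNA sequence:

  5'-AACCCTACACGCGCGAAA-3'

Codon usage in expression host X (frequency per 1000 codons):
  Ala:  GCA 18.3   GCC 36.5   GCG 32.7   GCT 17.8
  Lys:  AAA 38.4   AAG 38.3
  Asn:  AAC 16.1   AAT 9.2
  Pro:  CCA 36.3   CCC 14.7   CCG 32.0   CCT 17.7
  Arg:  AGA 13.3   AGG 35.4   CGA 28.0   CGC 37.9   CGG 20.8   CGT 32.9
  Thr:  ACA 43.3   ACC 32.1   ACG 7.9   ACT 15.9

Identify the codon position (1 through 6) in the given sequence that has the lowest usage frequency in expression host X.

Codon 1 AAC (Asn): 16.1 per 1000.
Codon 2 CCT (Pro): 17.7 per 1000.
Codon 3 ACA (Thr): 43.3 per 1000.
Codon 4 CGC (Arg): 37.9 per 1000.
Codon 5 GCG (Ala): 32.7 per 1000.
Codon 6 AAA (Lys): 38.4 per 1000.
Lowest frequency is 16.1 at codon 1.

1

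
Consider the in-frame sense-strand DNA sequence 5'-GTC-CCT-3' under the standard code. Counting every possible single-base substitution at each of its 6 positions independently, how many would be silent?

Codon 1 (GTC, Val): 3 synonymous substitutions.
Codon 2 (CCT, Pro): 3 synonymous substitutions.
Total: 3 + 3 = 6.

6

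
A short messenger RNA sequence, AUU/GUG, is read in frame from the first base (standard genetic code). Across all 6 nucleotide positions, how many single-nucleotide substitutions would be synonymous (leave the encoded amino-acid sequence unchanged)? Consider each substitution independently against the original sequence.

Codon 1 (AUU, Ile): 2 synonymous substitutions.
Codon 2 (GUG, Val): 3 synonymous substitutions.
Total: 2 + 3 = 5.

5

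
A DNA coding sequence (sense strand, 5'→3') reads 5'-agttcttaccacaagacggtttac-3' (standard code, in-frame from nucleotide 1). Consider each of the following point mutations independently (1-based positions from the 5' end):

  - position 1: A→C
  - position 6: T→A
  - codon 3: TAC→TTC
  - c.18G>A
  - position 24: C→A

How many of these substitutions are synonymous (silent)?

Codon 1: AGT (Ser) → CGT (Arg) — missense.
Codon 2: TCT (Ser) → TCA (Ser) — synonymous.
Codon 3: TAC (Tyr) → TTC (Phe) — missense.
Codon 6: ACG (Thr) → ACA (Thr) — synonymous.
Codon 8: TAC (Tyr) → TAA (Stop) — nonsense.
Synonymous: 2 of 5.

2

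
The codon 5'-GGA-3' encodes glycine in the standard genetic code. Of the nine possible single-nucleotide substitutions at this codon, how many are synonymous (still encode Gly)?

Position 1: none → 0 synonymous.
Position 2: none → 0 synonymous.
Position 3: GGU, GGC, GGG → 3 synonymous.
Total: 0 + 0 + 3 = 3.

3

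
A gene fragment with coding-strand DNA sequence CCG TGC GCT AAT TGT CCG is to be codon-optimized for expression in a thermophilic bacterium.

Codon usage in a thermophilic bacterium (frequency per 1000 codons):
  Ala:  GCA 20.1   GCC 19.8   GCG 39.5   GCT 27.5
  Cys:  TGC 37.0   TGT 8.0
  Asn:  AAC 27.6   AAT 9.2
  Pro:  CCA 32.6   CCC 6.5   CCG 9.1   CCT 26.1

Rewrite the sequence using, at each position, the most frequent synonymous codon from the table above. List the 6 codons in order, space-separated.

Codon 1 (Pro): best is CCA at 32.6.
Codon 2 (Cys): best is TGC at 37.0.
Codon 3 (Ala): best is GCG at 39.5.
Codon 4 (Asn): best is AAC at 27.6.
Codon 5 (Cys): best is TGC at 37.0.
Codon 6 (Pro): best is CCA at 32.6.

CCA TGC GCG AAC TGC CCA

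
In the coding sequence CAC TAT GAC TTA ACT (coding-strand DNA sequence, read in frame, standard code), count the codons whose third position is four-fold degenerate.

1

Codon 1 CAC (His): third position 2-fold.
Codon 2 TAT (Tyr): third position 2-fold.
Codon 3 GAC (Asp): third position 2-fold.
Codon 4 TTA (Leu): third position 2-fold.
Codon 5 ACT (Thr): third position 4-fold.
Four-fold degenerate third positions: 1.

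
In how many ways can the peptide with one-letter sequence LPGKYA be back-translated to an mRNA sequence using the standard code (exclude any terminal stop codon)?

1536

Leu: 6 codons.
Pro: 4 codons.
Gly: 4 codons.
Lys: 2 codons.
Tyr: 2 codons.
Ala: 4 codons.
6 × 4 × 4 × 2 × 2 × 4 = 1536.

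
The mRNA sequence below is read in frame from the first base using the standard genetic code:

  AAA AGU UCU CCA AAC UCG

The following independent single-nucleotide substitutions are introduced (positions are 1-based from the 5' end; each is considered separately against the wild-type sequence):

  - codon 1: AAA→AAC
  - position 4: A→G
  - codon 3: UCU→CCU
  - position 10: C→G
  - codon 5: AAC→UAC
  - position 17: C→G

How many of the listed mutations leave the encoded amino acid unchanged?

Codon 1: AAA (Lys) → AAC (Asn) — missense.
Codon 2: AGU (Ser) → GGU (Gly) — missense.
Codon 3: UCU (Ser) → CCU (Pro) — missense.
Codon 4: CCA (Pro) → GCA (Ala) — missense.
Codon 5: AAC (Asn) → UAC (Tyr) — missense.
Codon 6: UCG (Ser) → UGG (Trp) — missense.
Synonymous: 0 of 6.

0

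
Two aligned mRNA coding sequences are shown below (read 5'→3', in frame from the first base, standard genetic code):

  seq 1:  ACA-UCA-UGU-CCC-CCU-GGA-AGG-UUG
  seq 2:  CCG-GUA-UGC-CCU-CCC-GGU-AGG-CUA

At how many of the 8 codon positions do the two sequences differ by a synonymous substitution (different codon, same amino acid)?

5

Codon 1: ACA Thr / CCG Pro — nonsynonymous.
Codon 2: UCA Ser / GUA Val — nonsynonymous.
Codon 3: UGU Cys / UGC Cys — synonymous.
Codon 4: CCC Pro / CCU Pro — synonymous.
Codon 5: CCU Pro / CCC Pro — synonymous.
Codon 6: GGA Gly / GGU Gly — synonymous.
Codon 7: AGG Arg / AGG Arg — identical.
Codon 8: UUG Leu / CUA Leu — synonymous.
Synonymous differences: 5.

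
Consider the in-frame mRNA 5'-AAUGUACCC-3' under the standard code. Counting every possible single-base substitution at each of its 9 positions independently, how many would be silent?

7

Codon 1 (AAU, Asn): 1 synonymous substitution.
Codon 2 (GUA, Val): 3 synonymous substitutions.
Codon 3 (CCC, Pro): 3 synonymous substitutions.
Total: 1 + 3 + 3 = 7.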